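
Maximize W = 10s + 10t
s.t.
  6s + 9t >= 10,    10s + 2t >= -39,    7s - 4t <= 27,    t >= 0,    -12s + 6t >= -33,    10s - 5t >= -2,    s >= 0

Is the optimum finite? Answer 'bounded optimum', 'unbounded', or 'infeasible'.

unbounded

From the feasible point (5/3, 0), moving in the direction (6, 12) keeps every constraint satisfied while W increases without bound.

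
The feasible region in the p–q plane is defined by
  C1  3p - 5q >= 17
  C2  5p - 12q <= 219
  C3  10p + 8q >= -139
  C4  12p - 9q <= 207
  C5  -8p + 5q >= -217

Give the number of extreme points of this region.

4

Pairwise boundary intersections that survive every other constraint:
  (-559/74, -587/74)
  (294/11, 139/11)
  (21/40, -577/32)
  (57/11, -177/11)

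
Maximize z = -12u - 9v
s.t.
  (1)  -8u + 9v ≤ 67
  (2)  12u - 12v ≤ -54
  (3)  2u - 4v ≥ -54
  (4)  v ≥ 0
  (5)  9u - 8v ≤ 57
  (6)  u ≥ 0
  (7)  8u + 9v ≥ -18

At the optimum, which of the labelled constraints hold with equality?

(2) and (6)

Extreme points and z = -12u - 9v:
  (109/7, 149/7) → z = -2649/7
  (0, 67/9) → z = -67
  (18, 45/2) → z = -837/2
  (0, 9/2) → z = -81/2

The maximum is at (0, 9/2). Substituting into each constraint, equality holds for (2) and (6); the remaining constraints have slack.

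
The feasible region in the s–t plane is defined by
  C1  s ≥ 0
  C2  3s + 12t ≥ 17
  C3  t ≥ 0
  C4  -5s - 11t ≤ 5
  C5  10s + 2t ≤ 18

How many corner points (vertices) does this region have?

3

Intersecting each pair of boundary lines and keeping only the points that satisfy every inequality leaves:
  (0, 17/12)
  (0, 9)
  (91/57, 58/57)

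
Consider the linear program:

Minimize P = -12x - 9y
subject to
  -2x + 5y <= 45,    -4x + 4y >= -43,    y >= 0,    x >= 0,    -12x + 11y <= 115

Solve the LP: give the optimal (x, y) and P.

x = 395/12, y = 133/6, minimum P = -1189/2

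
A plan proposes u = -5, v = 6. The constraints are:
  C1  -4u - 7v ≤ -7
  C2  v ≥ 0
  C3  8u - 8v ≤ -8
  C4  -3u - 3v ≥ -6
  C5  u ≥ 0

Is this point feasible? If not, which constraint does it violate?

Constraint C5: u = -5, which is not ≥ 0. All other constraints are satisfied.

not feasible — violates C5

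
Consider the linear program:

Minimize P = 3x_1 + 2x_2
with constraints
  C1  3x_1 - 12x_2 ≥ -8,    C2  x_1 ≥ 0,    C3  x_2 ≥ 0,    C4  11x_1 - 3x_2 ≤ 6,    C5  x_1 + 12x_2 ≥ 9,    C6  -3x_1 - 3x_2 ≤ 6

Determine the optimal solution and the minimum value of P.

x_1 = 1/4, x_2 = 35/48, minimum P = 53/24

The optimum lies where 3x_1 - 12x_2 = -8 and x_1 + 12x_2 = 9.
Solving simultaneously gives x_1 = 1/4, x_2 = 35/48.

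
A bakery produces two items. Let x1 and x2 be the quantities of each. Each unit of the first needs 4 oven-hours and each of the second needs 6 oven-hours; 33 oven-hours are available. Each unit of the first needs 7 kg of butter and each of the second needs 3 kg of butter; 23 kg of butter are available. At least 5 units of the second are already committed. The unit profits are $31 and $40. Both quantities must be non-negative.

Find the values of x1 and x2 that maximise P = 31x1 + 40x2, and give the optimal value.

x1 = 3/4, x2 = 5, maximum P = 893/4

Corner points and P = 31x1 + 40x2:
  (0, 11/2) → P = 220
  (0, 5) → P = 200
  (3/4, 5) → P = 893/4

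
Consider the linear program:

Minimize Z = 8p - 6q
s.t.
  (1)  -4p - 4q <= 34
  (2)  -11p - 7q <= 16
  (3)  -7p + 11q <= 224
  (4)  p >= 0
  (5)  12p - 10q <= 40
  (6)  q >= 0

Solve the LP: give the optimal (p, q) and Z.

Feasible corners and Z = 8p - 6q:
  (0, 224/11) → Z = -1344/11
  (1340/31, 1484/31) → Z = 1816/31
  (0, 0) → Z = 0
  (10/3, 0) → Z = 80/3

The optimum lies where -7p + 11q = 224 and p = 0.
Solving simultaneously gives p = 0, q = 224/11.

p = 0, q = 224/11, minimum Z = -1344/11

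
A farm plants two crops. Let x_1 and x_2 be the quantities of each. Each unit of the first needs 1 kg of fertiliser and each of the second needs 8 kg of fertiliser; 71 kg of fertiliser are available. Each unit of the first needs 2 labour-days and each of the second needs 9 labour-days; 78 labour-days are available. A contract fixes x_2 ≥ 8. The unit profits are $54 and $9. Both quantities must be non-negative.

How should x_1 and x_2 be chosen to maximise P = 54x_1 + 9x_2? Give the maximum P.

x_1 = 3, x_2 = 8, maximum P = 234

Extreme points and P = 54x_1 + 9x_2:
  (0, 26/3) → P = 78
  (0, 8) → P = 72
  (3, 8) → P = 234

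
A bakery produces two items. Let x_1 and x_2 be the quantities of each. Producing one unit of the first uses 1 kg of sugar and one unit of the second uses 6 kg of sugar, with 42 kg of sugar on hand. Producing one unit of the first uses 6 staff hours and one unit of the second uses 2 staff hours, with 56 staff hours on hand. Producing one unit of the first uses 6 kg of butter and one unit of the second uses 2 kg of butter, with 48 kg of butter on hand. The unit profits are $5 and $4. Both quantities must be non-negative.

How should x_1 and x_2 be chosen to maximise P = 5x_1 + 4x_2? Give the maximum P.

x_1 = 6, x_2 = 6, maximum P = 54

Extreme points and P = 5x_1 + 4x_2:
  (0, 0) → P = 0
  (0, 7) → P = 28
  (8, 0) → P = 40
  (6, 6) → P = 54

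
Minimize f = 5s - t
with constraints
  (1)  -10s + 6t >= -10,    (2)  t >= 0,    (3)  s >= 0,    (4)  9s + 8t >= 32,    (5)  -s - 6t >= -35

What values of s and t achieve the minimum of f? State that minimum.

Corner points and f = 5s - t:
  (136/67, 115/67) → f = 565/67
  (45/11, 170/33) → f = 505/33
  (0, 4) → f = -4
  (0, 35/6) → f = -35/6

s = 0, t = 35/6, minimum f = -35/6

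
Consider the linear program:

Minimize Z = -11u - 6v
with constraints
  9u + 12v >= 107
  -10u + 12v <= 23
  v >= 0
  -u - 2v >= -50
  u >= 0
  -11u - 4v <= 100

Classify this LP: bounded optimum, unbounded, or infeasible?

bounded optimum

Corner points and Z = -11u - 6v:
  (84/19, 1277/228) → Z = -3125/38
  (107/9, 0) → Z = -1177/9
  (277/16, 523/32) → Z = -577/2
  (50, 0) → Z = -550
The feasible region has finitely many vertices and no improving ray; the minimum is -550 at (50, 0).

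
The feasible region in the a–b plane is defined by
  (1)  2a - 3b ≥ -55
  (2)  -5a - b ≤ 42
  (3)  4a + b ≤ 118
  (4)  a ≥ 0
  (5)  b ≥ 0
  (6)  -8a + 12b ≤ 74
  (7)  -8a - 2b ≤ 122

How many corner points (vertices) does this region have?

4

Intersecting each pair of boundary lines and keeping only the points that satisfy every inequality leaves:
  (59/2, 0)
  (671/28, 155/7)
  (0, 0)
  (0, 37/6)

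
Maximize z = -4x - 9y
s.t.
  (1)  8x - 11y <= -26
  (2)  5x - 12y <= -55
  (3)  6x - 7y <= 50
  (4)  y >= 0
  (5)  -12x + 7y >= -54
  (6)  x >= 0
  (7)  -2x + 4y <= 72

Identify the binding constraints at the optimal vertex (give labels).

(2) and (6)

Vertices and z = -4x - 9y:
  (293/41, 310/41) → z = -3962/41
  (194/19, 186/19) → z = -2450/19
  (0, 55/12) → z = -165/4
  (360/17, 486/17) → z = -342
  (0, 18) → z = -162

The maximum is at (0, 55/12). Substituting into each constraint, equality holds for (2) and (6); the remaining constraints have slack.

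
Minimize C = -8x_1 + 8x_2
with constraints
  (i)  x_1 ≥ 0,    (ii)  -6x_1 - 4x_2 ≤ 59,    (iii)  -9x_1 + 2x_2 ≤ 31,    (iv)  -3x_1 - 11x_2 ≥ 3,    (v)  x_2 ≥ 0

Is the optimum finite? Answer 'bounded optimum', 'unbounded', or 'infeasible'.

infeasible

The boundaries x_1 = 0 and -6x_1 - 4x_2 = 59 meet at (0, -59/4), but that point violates x_2 ≥ 0. Every candidate vertex is excluded by some other constraint, so the feasible region is empty.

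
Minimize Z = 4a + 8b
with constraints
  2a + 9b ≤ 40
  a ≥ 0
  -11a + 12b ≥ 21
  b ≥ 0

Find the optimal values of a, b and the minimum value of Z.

a = 0, b = 7/4, minimum Z = 14

Vertices and Z = 4a + 8b:
  (0, 40/9) → Z = 320/9
  (97/41, 482/123) → Z = 5020/123
  (0, 7/4) → Z = 14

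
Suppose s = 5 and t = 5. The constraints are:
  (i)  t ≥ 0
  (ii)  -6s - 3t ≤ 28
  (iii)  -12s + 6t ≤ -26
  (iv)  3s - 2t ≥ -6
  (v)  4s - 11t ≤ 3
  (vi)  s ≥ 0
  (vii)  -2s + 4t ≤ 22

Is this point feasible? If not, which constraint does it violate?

feasible

(i): 5 ≥ 0 ✓
(ii): -45 ≤ 28 ✓
(iii): -30 ≤ -26 ✓
(iv): 5 ≥ -6 ✓
(v): -35 ≤ 3 ✓
(vi): 5 ≥ 0 ✓
(vii): 10 ≤ 22 ✓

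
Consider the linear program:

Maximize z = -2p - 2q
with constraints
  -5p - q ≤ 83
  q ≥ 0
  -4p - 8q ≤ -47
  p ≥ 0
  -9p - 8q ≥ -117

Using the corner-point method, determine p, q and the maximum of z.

p = 0, q = 47/8, maximum z = -47/4

Feasible corners and z = -2p - 2q:
  (47/4, 0) → z = -47/2
  (13, 0) → z = -26
  (0, 47/8) → z = -47/4
  (0, 117/8) → z = -117/4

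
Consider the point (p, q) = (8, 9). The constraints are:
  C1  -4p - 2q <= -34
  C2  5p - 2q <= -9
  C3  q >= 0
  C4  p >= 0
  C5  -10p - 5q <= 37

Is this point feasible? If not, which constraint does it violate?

Constraint C2: 5p - 2q = 22, which is not ≤ -9. All other constraints are satisfied.

not feasible — violates C2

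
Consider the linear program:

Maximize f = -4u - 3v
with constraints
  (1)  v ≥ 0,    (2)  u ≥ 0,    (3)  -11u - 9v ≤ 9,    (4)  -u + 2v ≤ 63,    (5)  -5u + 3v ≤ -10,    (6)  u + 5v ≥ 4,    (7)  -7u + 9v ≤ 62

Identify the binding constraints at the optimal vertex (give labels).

(5) and (6)

Feasible corners and f = -4u - 3v:
  (4, 0) → f = -16
  (443/5, 379/5) → f = -2909/5
  (31/14, 5/14) → f = -139/14
  (23/2, 95/6) → f = -187/2
The feasible region is unbounded (it extends along (2, 1), (1, 0)), but f strictly decreases along every unbounded feasible direction, so there is no improving ray and the maximum is attained at a vertex.

The maximum is at (31/14, 5/14). Substituting into each constraint, equality holds for (5) and (6); the remaining constraints have slack.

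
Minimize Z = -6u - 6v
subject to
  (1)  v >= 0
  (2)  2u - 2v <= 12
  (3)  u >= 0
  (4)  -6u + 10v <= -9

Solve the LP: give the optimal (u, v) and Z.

Vertices and Z = -6u - 6v:
  (6, 0) → Z = -36
  (3/2, 0) → Z = -9
  (51/4, 27/4) → Z = -117

The optimum lies where 2u - 2v = 12 and -6u + 10v = -9.
Solving simultaneously gives u = 51/4, v = 27/4.

u = 51/4, v = 27/4, minimum Z = -117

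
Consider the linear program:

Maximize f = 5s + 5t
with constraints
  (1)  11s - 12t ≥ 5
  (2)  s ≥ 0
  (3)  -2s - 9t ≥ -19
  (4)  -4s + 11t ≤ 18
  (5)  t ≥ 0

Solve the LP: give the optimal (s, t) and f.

s = 19/2, t = 0, maximum f = 95/2

Feasible corners and f = 5s + 5t:
  (91/41, 199/123) → f = 2360/123
  (5/11, 0) → f = 25/11
  (19/2, 0) → f = 95/2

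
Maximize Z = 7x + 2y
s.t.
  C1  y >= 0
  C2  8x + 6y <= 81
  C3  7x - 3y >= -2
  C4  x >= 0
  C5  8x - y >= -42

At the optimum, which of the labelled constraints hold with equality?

Extreme points and Z = 7x + 2y:
  (81/8, 0) → Z = 567/8
  (0, 0) → Z = 0
  (7/2, 53/6) → Z = 253/6
  (0, 2/3) → Z = 4/3

The maximum is at (81/8, 0). Substituting into each constraint, equality holds for C1 and C2; the remaining constraints have slack.

C1 and C2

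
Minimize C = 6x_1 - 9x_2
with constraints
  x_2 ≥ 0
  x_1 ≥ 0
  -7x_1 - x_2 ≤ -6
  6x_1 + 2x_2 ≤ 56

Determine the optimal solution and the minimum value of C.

The binding constraints are x_1 = 0 and 6x_1 + 2x_2 = 56.
Solving simultaneously gives x_1 = 0, x_2 = 28.

x_1 = 0, x_2 = 28, minimum C = -252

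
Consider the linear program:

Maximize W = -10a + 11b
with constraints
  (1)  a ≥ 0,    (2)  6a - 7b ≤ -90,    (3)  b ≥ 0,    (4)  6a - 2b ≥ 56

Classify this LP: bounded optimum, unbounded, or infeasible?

unbounded

From the feasible point (286/15, 146/5), moving in the direction (2, 6) keeps every constraint satisfied while W increases without bound.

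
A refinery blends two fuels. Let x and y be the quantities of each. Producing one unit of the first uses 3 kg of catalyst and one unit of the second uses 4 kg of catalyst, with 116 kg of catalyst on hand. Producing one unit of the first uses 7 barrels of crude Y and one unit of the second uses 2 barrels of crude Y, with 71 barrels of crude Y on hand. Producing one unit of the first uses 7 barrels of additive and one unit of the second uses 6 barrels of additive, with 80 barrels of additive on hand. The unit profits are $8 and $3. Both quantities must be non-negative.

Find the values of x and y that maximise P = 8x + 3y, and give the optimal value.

x = 19/2, y = 9/4, maximum P = 331/4

Extreme points and P = 8x + 3y:
  (0, 0) → P = 0
  (0, 40/3) → P = 40
  (71/7, 0) → P = 568/7
  (19/2, 9/4) → P = 331/4

The binding constraints are 7x + 2y = 71 and 7x + 6y = 80.
Solving simultaneously gives x = 19/2, y = 9/4.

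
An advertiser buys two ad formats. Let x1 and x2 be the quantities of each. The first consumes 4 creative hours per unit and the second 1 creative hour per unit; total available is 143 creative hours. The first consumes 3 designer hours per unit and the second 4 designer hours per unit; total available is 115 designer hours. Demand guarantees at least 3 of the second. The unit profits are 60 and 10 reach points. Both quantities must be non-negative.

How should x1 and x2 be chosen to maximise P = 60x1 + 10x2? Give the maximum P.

x1 = 103/3, x2 = 3, maximum P = 2090

Corner points and P = 60x1 + 10x2:
  (0, 115/4) → P = 575/2
  (0, 3) → P = 30
  (103/3, 3) → P = 2090

The binding constraints are 3x1 + 4x2 = 115 and x2 = 3.
Solving simultaneously gives x1 = 103/3, x2 = 3.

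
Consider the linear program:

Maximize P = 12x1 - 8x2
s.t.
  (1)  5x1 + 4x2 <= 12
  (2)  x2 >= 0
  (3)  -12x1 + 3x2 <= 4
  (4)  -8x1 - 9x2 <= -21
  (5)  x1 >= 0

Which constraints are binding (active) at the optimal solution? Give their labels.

(1) and (4)

Vertices and P = 12x1 - 8x2:
  (20/63, 164/63) → P = -1072/63
  (24/13, 9/13) → P = 216/13
  (9/44, 71/33) → P = -487/33

The maximum is at (24/13, 9/13). Substituting into each constraint, equality holds for (1) and (4); the remaining constraints have slack.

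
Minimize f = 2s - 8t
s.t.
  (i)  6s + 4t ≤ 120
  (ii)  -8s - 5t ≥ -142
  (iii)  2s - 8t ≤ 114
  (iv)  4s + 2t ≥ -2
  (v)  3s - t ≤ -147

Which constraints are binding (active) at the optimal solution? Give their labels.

Vertices and f = 2s - 8t:
  (-62, 123) → f = -1108
  (-26, 69) → f = -604
  (-148/5, 291/5) → f = -2624/5

The minimum is at (-62, 123). Substituting into each constraint, equality holds for (i) and (iv); the remaining constraints have slack.

(i) and (iv)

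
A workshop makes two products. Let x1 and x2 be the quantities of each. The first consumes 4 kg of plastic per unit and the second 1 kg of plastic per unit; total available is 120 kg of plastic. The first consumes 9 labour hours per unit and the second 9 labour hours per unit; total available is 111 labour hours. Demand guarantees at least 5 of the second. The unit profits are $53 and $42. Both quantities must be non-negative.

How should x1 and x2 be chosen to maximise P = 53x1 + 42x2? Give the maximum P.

x1 = 22/3, x2 = 5, maximum P = 1796/3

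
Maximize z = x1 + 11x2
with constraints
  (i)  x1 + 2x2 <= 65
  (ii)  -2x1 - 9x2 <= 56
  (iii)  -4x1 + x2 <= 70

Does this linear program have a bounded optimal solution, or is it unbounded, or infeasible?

bounded optimum

Extreme points and z = x1 + 11x2:
  (697/5, -186/5) → z = -1349/5
  (-25/3, 110/3) → z = 395
  (-343/19, -42/19) → z = -805/19
The feasible region has finitely many vertices and no improving ray; the maximum is 395 at (-25/3, 110/3).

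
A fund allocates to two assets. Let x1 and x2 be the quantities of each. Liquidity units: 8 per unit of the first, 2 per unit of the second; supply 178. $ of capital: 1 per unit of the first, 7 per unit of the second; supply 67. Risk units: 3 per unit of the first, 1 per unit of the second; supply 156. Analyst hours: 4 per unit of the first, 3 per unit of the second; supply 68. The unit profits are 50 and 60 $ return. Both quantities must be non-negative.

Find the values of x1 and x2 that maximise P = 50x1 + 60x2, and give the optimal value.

x1 = 11, x2 = 8, maximum P = 1030

The binding constraints are x1 + 7x2 = 67 and 4x1 + 3x2 = 68.
Solving simultaneously gives x1 = 11, x2 = 8.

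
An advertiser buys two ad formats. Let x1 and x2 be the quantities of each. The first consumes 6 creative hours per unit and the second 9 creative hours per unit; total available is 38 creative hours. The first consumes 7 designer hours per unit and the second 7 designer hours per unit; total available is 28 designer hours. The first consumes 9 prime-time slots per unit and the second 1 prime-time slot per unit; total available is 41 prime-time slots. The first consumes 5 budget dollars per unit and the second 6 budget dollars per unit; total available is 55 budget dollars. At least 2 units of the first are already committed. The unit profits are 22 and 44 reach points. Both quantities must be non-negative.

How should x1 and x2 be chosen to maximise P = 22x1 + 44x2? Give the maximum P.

x1 = 2, x2 = 2, maximum P = 132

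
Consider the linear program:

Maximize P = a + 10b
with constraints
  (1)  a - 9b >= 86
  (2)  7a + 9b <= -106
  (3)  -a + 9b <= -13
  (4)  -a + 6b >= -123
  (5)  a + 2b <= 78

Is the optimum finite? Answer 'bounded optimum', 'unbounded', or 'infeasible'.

Vertices and P = a + 10b:
  (-5/2, -59/6) → P = -605/6
  (157/17, -967/51) → P = -9199/51
The feasible region has finitely many vertices and no improving ray; the maximum is -605/6 at (-5/2, -59/6).

bounded optimum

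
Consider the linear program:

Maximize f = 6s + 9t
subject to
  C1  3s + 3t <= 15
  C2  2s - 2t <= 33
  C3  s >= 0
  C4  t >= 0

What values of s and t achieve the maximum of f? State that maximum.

Feasible corners and f = 6s + 9t:
  (0, 5) → f = 45
  (5, 0) → f = 30
  (0, 0) → f = 0

The binding constraints are 3s + 3t = 15 and s = 0.
Solving simultaneously gives s = 0, t = 5.

s = 0, t = 5, maximum f = 45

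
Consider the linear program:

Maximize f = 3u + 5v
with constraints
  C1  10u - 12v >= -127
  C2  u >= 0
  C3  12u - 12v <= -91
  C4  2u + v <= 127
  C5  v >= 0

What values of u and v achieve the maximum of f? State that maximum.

Extreme points and f = 3u + 5v:
  (0, 127/12) → f = 635/12
  (18, 307/12) → f = 2183/12
  (0, 91/12) → f = 455/12

At the optimal vertex, 10u - 12v = -127 and 12u - 12v = -91.
Solving simultaneously gives u = 18, v = 307/12.

u = 18, v = 307/12, maximum f = 2183/12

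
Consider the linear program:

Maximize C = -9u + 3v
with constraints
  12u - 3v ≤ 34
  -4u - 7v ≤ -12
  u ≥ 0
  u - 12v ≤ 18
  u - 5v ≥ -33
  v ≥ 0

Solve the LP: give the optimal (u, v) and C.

Extreme points and C = -9u + 3v:
  (137/48, 1/12) → C = -407/16
  (269/57, 430/57) → C = -377/19
  (0, 12/7) → C = 36/7
  (0, 33/5) → C = 99/5

The binding constraints are u = 0 and u - 5v = -33.
Solving simultaneously gives u = 0, v = 33/5.

u = 0, v = 33/5, maximum C = 99/5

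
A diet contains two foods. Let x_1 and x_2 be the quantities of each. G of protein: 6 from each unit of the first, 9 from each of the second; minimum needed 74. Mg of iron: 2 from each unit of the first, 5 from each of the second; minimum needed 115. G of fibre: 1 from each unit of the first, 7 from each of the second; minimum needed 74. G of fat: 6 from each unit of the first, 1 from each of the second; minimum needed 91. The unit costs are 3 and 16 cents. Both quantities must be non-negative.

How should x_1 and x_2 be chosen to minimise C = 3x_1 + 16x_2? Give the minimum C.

Vertices and C = 3x_1 + 16x_2:
  (0, 91) → C = 1456
  (74, 0) → C = 222
  (145/3, 11/3) → C = 611/3
  (85/7, 127/7) → C = 2287/7
The feasible region is unbounded (it extends along (0, 1), (1, 0)), but C strictly increases along every unbounded feasible direction, so there is no improving ray and the minimum is attained at a vertex.

The optimum lies where 2x_1 + 5x_2 = 115 and x_1 + 7x_2 = 74.
Solving simultaneously gives x_1 = 145/3, x_2 = 11/3.

x_1 = 145/3, x_2 = 11/3, minimum C = 611/3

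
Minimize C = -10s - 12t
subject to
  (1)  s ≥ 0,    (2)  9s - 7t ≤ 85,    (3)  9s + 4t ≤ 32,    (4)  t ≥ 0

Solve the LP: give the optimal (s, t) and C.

Feasible corners and C = -10s - 12t:
  (0, 8) → C = -96
  (0, 0) → C = 0
  (32/9, 0) → C = -320/9

The binding constraints are s = 0 and 9s + 4t = 32.
Solving simultaneously gives s = 0, t = 8.

s = 0, t = 8, minimum C = -96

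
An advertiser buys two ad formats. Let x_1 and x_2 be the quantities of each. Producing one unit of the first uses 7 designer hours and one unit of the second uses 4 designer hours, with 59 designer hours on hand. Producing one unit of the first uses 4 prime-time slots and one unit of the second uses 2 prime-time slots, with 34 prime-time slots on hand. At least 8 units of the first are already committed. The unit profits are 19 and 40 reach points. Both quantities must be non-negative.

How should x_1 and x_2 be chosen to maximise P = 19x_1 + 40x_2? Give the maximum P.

Vertices and P = 19x_1 + 40x_2:
  (59/7, 0) → P = 1121/7
  (8, 0) → P = 152
  (8, 3/4) → P = 182

The binding constraints are 7x_1 + 4x_2 = 59 and x_1 = 8.
Solving simultaneously gives x_1 = 8, x_2 = 3/4.

x_1 = 8, x_2 = 3/4, maximum P = 182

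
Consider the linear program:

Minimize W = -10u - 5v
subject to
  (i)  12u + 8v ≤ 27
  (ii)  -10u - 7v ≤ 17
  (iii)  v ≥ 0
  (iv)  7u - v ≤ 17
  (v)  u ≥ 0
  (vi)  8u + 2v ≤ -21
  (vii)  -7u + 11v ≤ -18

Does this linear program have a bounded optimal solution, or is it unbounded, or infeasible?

infeasible

The boundaries 8u + 2v = -21 and -7u + 11v = -18 meet at (-65/34, -97/34), but that point violates -10u - 7v ≤ 17. Every candidate vertex is excluded by some other constraint, so the feasible region is empty.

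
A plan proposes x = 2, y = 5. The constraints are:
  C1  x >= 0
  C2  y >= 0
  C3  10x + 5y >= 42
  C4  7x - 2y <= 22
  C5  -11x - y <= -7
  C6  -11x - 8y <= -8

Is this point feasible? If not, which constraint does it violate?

feasible

C1: 2 ≥ 0 ✓
C2: 5 ≥ 0 ✓
C3: 45 ≥ 42 ✓
C4: 4 ≤ 22 ✓
C5: -27 ≤ -7 ✓
C6: -62 ≤ -8 ✓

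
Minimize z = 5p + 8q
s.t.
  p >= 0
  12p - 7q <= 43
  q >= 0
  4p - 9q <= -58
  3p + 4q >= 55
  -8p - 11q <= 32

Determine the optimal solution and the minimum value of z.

p = 263/43, q = 394/43, minimum z = 4467/43

The feasible region is unbounded (it extends along (0, 1), (7, 12)), but z strictly increases along every unbounded feasible direction, so there is no improving ray and the minimum is attained at a vertex.

At the optimal vertex, 4p - 9q = -58 and 3p + 4q = 55.
Solving simultaneously gives p = 263/43, q = 394/43.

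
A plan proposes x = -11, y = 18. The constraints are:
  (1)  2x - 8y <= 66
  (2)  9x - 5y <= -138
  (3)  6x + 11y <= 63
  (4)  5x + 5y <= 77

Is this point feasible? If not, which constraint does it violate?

not feasible — violates (3)

Constraint (3): 6x + 11y = 132, which is not ≤ 63. All other constraints are satisfied.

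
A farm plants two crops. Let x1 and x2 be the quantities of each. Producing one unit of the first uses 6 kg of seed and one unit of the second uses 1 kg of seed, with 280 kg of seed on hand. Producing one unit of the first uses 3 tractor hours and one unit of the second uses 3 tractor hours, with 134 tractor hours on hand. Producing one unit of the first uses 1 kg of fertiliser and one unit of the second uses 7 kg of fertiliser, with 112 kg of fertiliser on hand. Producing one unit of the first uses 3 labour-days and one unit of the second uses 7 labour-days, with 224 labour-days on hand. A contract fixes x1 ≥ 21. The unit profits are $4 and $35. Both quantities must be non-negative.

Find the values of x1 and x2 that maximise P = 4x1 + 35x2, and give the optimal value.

Vertices and P = 4x1 + 35x2:
  (134/3, 0) → P = 536/3
  (21, 0) → P = 84
  (301/9, 101/9) → P = 4739/9
  (21, 13) → P = 539

The binding constraints are x1 + 7x2 = 112 and x1 = 21.
Solving simultaneously gives x1 = 21, x2 = 13.

x1 = 21, x2 = 13, maximum P = 539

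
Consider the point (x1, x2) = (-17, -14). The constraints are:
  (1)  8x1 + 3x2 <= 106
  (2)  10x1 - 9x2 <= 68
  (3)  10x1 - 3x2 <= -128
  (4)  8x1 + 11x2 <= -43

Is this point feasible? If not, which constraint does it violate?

feasible

(1): -178 ≤ 106 ✓
(2): -44 ≤ 68 ✓
(3): -128 ≤ -128 ✓
(4): -290 ≤ -43 ✓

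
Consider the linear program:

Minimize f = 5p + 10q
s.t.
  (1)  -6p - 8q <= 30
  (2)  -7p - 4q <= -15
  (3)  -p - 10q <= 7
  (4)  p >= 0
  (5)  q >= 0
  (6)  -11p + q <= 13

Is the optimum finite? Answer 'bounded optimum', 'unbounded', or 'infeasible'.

bounded optimum

Corner points and f = 5p + 10q:
  (0, 15/4) → f = 75/2
  (15/7, 0) → f = 75/7
  (0, 13) → f = 130
The feasible region has finitely many vertices and no improving ray; the minimum is 75/7 at (15/7, 0).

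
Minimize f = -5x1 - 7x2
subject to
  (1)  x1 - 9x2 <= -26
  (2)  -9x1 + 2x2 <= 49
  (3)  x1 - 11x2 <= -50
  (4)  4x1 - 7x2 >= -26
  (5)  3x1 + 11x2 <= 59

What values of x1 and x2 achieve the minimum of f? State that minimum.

x1 = 9/4, x2 = 19/4, minimum f = -89/2

Corner points and f = -5x1 - 7x2:
  (64/37, 174/37) → f = -1538/37
  (9/4, 19/4) → f = -89/2
  (127/65, 314/65) → f = -2833/65

The binding constraints are x1 - 11x2 = -50 and 3x1 + 11x2 = 59.
Solving simultaneously gives x1 = 9/4, x2 = 19/4.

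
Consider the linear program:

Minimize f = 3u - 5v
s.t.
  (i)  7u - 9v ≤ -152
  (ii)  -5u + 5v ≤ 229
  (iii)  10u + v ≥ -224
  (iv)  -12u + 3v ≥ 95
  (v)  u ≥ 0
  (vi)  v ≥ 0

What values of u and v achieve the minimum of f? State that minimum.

u = 212/45, v = 2273/45, minimum f = -10729/45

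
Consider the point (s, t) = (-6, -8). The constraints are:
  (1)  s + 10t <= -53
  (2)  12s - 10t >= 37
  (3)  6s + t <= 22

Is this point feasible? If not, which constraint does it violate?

Constraint (2): 12s - 10t = 8, which is not ≥ 37. All other constraints are satisfied.

not feasible — violates (2)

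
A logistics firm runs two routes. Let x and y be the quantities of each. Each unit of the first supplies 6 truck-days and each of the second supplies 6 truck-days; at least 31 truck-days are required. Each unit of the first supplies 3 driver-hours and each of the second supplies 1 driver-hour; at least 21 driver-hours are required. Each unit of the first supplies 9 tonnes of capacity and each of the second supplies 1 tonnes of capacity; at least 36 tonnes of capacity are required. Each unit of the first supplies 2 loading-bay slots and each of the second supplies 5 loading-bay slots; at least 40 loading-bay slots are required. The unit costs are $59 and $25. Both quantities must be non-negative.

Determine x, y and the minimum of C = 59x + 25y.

x = 5, y = 6, minimum C = 445

Corner points and C = 59x + 25y:
  (0, 36) → C = 900
  (20, 0) → C = 1180
  (5/2, 27/2) → C = 485
  (5, 6) → C = 445
The feasible region is unbounded (it extends along (0, 1), (1, 0)), but C strictly increases along every unbounded feasible direction, so there is no improving ray and the minimum is attained at a vertex.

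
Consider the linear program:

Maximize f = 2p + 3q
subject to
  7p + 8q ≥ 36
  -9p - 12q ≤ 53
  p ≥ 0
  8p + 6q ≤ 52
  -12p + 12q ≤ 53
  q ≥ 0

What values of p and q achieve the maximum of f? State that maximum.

Vertices and f = 2p + 3q:
  (2/45, 803/180) → f = 485/36
  (36/7, 0) → f = 72/7
  (51/28, 131/21) → f = 313/14
  (13/2, 0) → f = 13

p = 51/28, q = 131/21, maximum f = 313/14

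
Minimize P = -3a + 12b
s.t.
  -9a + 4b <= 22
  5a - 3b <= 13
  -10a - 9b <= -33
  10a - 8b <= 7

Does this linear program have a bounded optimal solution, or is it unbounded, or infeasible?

Vertices and P = -3a + 12b:
  (-6/11, 47/11) → P = 582/11
  (83/10, 19/2) → P = 891/10
  (327/170, 26/17) → P = 2139/170
The feasible region has finitely many vertices and no improving ray; the minimum is 2139/170 at (327/170, 26/17).

bounded optimum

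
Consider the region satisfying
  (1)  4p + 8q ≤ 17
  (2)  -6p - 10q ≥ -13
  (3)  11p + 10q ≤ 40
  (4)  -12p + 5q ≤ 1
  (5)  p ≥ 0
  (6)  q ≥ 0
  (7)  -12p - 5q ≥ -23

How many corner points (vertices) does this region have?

5

Pairwise boundary intersections that survive every other constraint:
  (11/30, 27/25)
  (11/6, 1/5)
  (0, 1/5)
  (0, 0)
  (23/12, 0)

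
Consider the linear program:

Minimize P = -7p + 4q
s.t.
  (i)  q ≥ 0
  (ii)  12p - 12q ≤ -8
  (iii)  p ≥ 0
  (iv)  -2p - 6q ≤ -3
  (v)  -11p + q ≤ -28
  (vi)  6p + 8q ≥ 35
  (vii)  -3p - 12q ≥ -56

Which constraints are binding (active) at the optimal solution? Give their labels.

Vertices and P = -7p + 4q:
  (43/15, 53/15) → P = -89/15
  (16/5, 58/15) → P = -104/15
  (392/135, 532/135) → P = -616/135

The minimum is at (16/5, 58/15). Substituting into each constraint, equality holds for (ii) and (vii); the remaining constraints have slack.

(ii) and (vii)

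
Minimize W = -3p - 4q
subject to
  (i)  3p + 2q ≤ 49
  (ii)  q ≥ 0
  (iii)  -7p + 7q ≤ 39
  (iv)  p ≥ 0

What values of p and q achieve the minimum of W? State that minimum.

p = 53/7, q = 92/7, minimum W = -527/7

Extreme points and W = -3p - 4q:
  (49/3, 0) → W = -49
  (53/7, 92/7) → W = -527/7
  (0, 0) → W = 0
  (0, 39/7) → W = -156/7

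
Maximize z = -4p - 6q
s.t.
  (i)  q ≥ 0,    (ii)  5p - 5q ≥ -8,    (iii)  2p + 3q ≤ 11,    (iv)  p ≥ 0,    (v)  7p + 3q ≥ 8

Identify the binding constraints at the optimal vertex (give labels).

Corner points and z = -4p - 6q:
  (11/2, 0) → z = -22
  (8/7, 0) → z = -32/7
  (31/25, 71/25) → z = -22
  (8/25, 48/25) → z = -64/5

The maximum is at (8/7, 0). Substituting into each constraint, equality holds for (i) and (v); the remaining constraints have slack.

(i) and (v)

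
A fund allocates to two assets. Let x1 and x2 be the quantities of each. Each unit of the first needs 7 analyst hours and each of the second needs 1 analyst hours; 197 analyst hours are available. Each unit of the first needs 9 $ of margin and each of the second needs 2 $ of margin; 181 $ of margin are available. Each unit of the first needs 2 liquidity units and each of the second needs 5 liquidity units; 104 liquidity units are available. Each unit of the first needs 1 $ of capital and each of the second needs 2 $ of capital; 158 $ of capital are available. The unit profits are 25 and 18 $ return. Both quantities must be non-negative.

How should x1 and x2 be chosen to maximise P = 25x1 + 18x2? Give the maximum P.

x1 = 17, x2 = 14, maximum P = 677

Corner points and P = 25x1 + 18x2:
  (0, 0) → P = 0
  (0, 104/5) → P = 1872/5
  (181/9, 0) → P = 4525/9
  (17, 14) → P = 677

The binding constraints are 9x1 + 2x2 = 181 and 2x1 + 5x2 = 104.
Solving simultaneously gives x1 = 17, x2 = 14.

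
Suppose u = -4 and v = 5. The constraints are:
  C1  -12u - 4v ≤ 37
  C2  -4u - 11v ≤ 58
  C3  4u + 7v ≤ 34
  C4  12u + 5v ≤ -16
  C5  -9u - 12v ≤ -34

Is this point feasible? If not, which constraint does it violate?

Constraint C5: -9u - 12v = -24, which is not ≤ -34. All other constraints are satisfied.

not feasible — violates C5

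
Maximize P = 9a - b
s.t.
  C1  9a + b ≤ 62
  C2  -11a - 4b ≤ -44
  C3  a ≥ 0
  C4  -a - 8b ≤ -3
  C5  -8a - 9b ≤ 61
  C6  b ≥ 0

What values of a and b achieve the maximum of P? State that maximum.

Corner points and P = 9a - b:
  (0, 62) → P = -62
  (62/9, 0) → P = 62
  (0, 11) → P = -11
  (4, 0) → P = 36

a = 62/9, b = 0, maximum P = 62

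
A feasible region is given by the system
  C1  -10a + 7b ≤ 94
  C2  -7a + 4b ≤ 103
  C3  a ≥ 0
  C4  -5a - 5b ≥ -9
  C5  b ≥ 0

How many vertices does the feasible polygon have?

Pairwise boundary intersections that survive every other constraint:
  (0, 9/5)
  (0, 0)
  (9/5, 0)

3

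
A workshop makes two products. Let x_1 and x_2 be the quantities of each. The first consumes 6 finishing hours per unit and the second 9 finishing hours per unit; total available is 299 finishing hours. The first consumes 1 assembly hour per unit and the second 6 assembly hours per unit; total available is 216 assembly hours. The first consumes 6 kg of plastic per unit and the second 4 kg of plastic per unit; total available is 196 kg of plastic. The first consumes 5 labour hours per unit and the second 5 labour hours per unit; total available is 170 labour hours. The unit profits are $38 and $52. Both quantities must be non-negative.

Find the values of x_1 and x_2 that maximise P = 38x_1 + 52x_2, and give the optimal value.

Extreme points and P = 38x_1 + 52x_2:
  (0, 0) → P = 0
  (0, 299/9) → P = 15548/9
  (98/3, 0) → P = 3724/3
  (7/3, 95/3) → P = 5206/3
  (30, 4) → P = 1348

At the optimal vertex, 6x_1 + 9x_2 = 299 and 5x_1 + 5x_2 = 170.
Solving simultaneously gives x_1 = 7/3, x_2 = 95/3.

x_1 = 7/3, x_2 = 95/3, maximum P = 5206/3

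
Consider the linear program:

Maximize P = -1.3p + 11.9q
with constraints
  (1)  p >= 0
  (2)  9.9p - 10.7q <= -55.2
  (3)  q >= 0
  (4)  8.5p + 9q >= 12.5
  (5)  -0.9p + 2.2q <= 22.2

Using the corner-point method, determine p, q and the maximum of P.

p = 86/9, q = 14, maximum P = 6938/45

Feasible corners and P = -1.3p + 11.9q:
  (0, 552/107) → P = 32844/535
  (0, 111/11) → P = 13209/110
  (86/9, 14) → P = 6938/45

The binding constraints are 9.9p - 10.7q = -55.2 and -0.9p + 2.2q = 22.2.
Solving simultaneously gives p = 86/9, q = 14.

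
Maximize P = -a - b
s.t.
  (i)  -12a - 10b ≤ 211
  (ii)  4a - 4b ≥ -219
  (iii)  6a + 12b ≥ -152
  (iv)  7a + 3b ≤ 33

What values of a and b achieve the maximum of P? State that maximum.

Corner points and P = -a - b:
  (-1517/44, 223/11) → P = 625/44
  (-253/21, -93/14) → P = 785/42
  (-105/8, 333/8) → P = -57/2
  (142/11, -631/33) → P = 205/33

a = -253/21, b = -93/14, maximum P = 785/42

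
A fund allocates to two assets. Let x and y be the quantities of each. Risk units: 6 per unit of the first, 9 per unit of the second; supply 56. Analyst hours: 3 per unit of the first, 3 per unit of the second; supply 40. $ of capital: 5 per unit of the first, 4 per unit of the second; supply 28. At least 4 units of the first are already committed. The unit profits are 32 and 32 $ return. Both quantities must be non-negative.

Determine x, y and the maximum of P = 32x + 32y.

Corner points and P = 32x + 32y:
  (28/5, 0) → P = 896/5
  (4, 0) → P = 128
  (4, 2) → P = 192

The optimum lies where 5x + 4y = 28 and x = 4.
Solving simultaneously gives x = 4, y = 2.

x = 4, y = 2, maximum P = 192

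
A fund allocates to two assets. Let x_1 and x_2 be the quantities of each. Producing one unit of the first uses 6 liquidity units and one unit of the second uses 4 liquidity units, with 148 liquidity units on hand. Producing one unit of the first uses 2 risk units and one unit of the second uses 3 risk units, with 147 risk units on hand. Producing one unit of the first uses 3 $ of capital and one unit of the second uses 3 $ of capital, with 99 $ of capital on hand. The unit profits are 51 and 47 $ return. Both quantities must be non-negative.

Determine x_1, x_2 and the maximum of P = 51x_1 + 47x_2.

x_1 = 8, x_2 = 25, maximum P = 1583

Extreme points and P = 51x_1 + 47x_2:
  (0, 0) → P = 0
  (0, 33) → P = 1551
  (74/3, 0) → P = 1258
  (8, 25) → P = 1583

At the optimal vertex, 6x_1 + 4x_2 = 148 and 3x_1 + 3x_2 = 99.
Solving simultaneously gives x_1 = 8, x_2 = 25.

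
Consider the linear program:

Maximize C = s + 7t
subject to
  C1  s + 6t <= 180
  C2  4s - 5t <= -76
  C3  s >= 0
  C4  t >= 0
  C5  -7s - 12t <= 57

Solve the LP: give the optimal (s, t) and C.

Corner points and C = s + 7t:
  (444/29, 796/29) → C = 6016/29
  (0, 30) → C = 210
  (0, 76/5) → C = 532/5

s = 0, t = 30, maximum C = 210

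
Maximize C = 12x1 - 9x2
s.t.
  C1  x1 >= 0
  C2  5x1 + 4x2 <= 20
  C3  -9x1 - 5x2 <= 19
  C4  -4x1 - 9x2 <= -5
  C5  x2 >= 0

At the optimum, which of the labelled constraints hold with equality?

C2 and C5

Feasible corners and C = 12x1 - 9x2:
  (0, 5) → C = -45
  (0, 5/9) → C = -5
  (4, 0) → C = 48
  (5/4, 0) → C = 15

The maximum is at (4, 0). Substituting into each constraint, equality holds for C2 and C5; the remaining constraints have slack.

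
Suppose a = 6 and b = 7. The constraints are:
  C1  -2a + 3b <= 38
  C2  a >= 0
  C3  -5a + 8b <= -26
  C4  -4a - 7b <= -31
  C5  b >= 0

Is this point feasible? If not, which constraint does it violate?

Constraint C3: -5a + 8b = 26, which is not ≤ -26. All other constraints are satisfied.

not feasible — violates C3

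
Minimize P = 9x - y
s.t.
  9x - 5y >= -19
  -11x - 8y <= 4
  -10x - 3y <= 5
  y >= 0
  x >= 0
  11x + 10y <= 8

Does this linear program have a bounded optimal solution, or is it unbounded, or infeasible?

Feasible corners and P = 9x - y:
  (0, 0) → P = 0
  (8/11, 0) → P = 72/11
  (0, 4/5) → P = -4/5
The feasible region has finitely many vertices and no improving ray; the minimum is -4/5 at (0, 4/5).

bounded optimum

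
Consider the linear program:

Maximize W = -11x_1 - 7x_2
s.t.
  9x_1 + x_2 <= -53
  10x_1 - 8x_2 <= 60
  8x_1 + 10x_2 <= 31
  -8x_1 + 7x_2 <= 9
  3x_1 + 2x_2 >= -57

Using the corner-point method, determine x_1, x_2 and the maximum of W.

Feasible corners and W = -11x_1 - 7x_2:
  (-182/41, -535/41) → W = 5747/41
  (-380/71, -343/71) → W = 6581/71
  (-84/11, -375/22) → W = 4473/22
  (-417/37, -429/37) → W = 7590/37

x_1 = -417/37, x_2 = -429/37, maximum W = 7590/37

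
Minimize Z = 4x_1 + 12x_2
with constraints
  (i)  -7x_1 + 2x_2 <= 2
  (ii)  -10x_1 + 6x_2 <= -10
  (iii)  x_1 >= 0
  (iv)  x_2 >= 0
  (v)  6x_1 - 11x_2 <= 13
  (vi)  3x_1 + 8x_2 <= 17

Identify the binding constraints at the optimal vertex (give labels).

Feasible corners and Z = 4x_1 + 12x_2:
  (1, 0) → Z = 4
  (13/7, 10/7) → Z = 172/7
  (13/6, 0) → Z = 26/3
  (97/27, 7/9) → Z = 640/27

The minimum is at (1, 0). Substituting into each constraint, equality holds for (ii) and (iv); the remaining constraints have slack.

(ii) and (iv)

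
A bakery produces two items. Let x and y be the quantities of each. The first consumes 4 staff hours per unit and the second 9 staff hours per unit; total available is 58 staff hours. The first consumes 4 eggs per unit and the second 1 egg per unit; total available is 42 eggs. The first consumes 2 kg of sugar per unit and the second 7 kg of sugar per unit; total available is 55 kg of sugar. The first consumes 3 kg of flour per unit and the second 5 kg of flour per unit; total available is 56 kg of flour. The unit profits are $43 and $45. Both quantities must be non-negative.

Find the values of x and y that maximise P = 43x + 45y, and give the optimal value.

x = 10, y = 2, maximum P = 520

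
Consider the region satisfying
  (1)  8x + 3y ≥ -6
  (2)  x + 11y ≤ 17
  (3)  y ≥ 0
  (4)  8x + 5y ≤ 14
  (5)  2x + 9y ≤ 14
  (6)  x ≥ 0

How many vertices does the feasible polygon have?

5

Of the 15 pairwise boundary intersections, those satisfying every inequality are:
  (1/13, 20/13)
  (0, 17/11)
  (7/4, 0)
  (0, 0)
  (28/31, 42/31)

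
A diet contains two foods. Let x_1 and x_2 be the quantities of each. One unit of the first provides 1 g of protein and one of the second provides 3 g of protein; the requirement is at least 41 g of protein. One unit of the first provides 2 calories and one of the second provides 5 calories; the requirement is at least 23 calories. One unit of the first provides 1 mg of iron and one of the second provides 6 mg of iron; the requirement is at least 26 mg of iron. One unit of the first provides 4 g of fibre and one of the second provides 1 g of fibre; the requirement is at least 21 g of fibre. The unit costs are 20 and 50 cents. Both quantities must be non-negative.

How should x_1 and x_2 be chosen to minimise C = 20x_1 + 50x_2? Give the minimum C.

Corner points and C = 20x_1 + 50x_2:
  (0, 21) → C = 1050
  (41, 0) → C = 820
  (2, 13) → C = 690
The feasible region is unbounded (it extends along (0, 1), (1, 0)), but C strictly increases along every unbounded feasible direction, so there is no improving ray and the minimum is attained at a vertex.

x_1 = 2, x_2 = 13, minimum C = 690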